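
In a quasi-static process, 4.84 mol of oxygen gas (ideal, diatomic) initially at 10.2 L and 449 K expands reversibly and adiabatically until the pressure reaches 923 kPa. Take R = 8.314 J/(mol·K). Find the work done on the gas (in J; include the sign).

-7680 J

P₁ = nRT₁/V₁ = 4.84×8.314×449/10.2 = 1770 kPa.
Adiabatic: T₂/T₁ = (P₂/P₁)^((γ−1)/γ) ⇒ T₂ = 449×(0.521)^0.286 = 373 K; V₂ = 16.2 L.
ΔU = nCvΔT = 4.84×20.8×(373−449) = -7680 J.
Q = 0 for an adiabatic process, so W = −ΔU = 7680 J.
Work done on the gas = −W_by = -7680 J.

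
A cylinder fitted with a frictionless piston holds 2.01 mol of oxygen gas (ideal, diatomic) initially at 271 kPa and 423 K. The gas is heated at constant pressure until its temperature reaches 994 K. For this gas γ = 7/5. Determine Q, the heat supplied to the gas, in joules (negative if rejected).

33400 J

V₁ = nRT₁/P₁ = 2.01×8.314×423/271 = 26.1 L.
Isobaric: P stays 271 kPa; V/T = const ⇒ T₂ = 994 K, V₂ = 61.3 L.
W = PΔV = 271×(61.3−26.1) kPa·L = 9540 J.
ΔU = nCvΔT = 2.01×20.8×(994−423) = 23900 J.
Q = ΔU + W = nCpΔT = 33400 J.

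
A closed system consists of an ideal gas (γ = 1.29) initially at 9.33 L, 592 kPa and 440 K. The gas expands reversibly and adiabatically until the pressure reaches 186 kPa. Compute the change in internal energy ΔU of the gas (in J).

-4360 J

n = P₁V₁/(RT₁) = 592×9.33/(8.314×440) = 1.51 mol.
Adiabatic: T₂/T₁ = (P₂/P₁)^((γ−1)/γ) ⇒ T₂ = 440×(0.314)^0.225 = 339 K; V₂ = 22.9 L.
For an ideal gas ΔU = nCvΔT with Cv = R/(γ−1) = 28.7 J/(mol·K).
ΔU = 1.51×28.7×(339−440) = -4360 J.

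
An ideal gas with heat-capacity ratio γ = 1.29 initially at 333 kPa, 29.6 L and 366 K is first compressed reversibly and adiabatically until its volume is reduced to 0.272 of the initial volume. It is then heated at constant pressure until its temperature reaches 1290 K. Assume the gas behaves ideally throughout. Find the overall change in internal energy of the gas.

85800 J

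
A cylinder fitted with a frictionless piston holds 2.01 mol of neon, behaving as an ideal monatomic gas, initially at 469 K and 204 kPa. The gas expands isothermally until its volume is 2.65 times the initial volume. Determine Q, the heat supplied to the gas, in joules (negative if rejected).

7640 J

V₁ = nRT₁/P₁ = 2.01×8.314×469/204 = 38.4 L.
Isothermal: T stays 469 K; PV = const ⇒ V₂ = 102 L, P₂ = 77.0 kPa.
ΔU = 0 (ideal gas, T constant).
W = nRT ln(V₂/V₁) = 2.01×8.314×469×ln(2.65) = 7640 J.
Q = ΔU + W = 7640 J.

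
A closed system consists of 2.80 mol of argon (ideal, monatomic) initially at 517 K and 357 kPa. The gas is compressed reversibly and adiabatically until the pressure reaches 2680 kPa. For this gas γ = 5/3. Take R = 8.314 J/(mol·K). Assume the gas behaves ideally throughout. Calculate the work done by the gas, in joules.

-22400 J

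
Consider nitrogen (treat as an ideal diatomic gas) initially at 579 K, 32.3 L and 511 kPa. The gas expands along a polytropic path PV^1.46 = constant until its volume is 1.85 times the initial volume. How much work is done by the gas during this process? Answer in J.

n = P₁V₁/(RT₁) = 511×32.3/(8.314×579) = 3.43 mol.
Polytropic n=1.46: T₂ = T₁(V₁/V₂)^(n−1) = 579×(0.541)^0.46 = 436 K; P₂ = P₁(V₁/V₂)^n = 208 kPa.
W = (P₁V₁−P₂V₂)/(n−1) = (511×32.3−208×59.8)/0.46 = 8840 J.

8840 J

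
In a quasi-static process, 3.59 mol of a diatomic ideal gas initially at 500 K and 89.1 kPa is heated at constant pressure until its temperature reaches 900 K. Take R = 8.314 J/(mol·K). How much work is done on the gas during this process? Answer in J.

V₁ = nRT₁/P₁ = 3.59×8.314×500/89.1 = 167 L.
Isobaric: P stays 89.1 kPa; V/T = const ⇒ T₂ = 900 K, V₂ = 301 L.
W = PΔV = 89.1×(301−167) kPa·L = 11900 J.
Work done on the gas = −W_by = -11900 J.

-11900 J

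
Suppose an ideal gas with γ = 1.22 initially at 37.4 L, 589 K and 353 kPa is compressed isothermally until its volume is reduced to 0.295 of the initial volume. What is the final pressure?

1200 kPa

Isothermal: T stays 589 K; PV = const ⇒ V₂ = 11.0 L, P₂ = 1200 kPa.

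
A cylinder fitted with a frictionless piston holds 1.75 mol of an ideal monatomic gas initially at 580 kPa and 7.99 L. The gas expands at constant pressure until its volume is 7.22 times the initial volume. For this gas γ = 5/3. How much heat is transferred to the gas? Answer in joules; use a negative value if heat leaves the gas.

T₁ = P₁V₁/(nR) = 580×7.99/(1.75×8.314) = 319 K.
Isobaric: P stays 580 kPa; V/T = const ⇒ T₂ = 2300 K, V₂ = 57.7 L.
W = PΔV = 580×(57.7−7.99) kPa·L = 28800 J.
ΔU = nCvΔT = 1.75×12.5×(2300−319) = 43200 J.
Q = ΔU + W = nCpΔT = 72100 J.

72100 J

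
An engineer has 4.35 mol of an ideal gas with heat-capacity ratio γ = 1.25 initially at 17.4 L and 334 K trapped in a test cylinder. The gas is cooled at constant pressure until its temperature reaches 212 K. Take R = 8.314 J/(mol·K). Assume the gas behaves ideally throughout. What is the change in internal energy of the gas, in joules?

P₁ = nRT₁/V₁ = 4.35×8.314×334/17.4 = 694 kPa.
Isobaric: P stays 694 kPa; V/T = const ⇒ T₂ = 212 K, V₂ = 11.0 L.
For an ideal gas ΔU = nCvΔT with Cv = R/(γ−1) = 33.3 J/(mol·K).
ΔU = 4.35×33.3×(212−334) = -17600 J.

-17600 J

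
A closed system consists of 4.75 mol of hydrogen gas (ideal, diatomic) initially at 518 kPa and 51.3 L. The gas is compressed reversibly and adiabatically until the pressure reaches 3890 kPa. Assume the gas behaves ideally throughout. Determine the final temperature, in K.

1200 K

T₁ = P₁V₁/(nR) = 518×51.3/(4.75×8.314) = 673 K.
Adiabatic: T₂/T₁ = (P₂/P₁)^((γ−1)/γ) ⇒ T₂ = 673×(7.51)^0.286 = 1200 K; V₂ = 12.2 L.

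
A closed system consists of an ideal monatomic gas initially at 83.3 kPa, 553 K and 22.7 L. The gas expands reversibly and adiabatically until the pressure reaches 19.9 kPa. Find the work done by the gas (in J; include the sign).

n = P₁V₁/(RT₁) = 83.3×22.7/(8.314×553) = 0.411 mol.
Adiabatic: T₂/T₁ = (P₂/P₁)^((γ−1)/γ) ⇒ T₂ = 553×(0.239)^0.400 = 312 K; V₂ = 53.6 L.
ΔU = nCvΔT = 0.411×12.5×(312−553) = -1240 J.
Q = 0 for an adiabatic process, so W = −ΔU = 1240 J.

1240 J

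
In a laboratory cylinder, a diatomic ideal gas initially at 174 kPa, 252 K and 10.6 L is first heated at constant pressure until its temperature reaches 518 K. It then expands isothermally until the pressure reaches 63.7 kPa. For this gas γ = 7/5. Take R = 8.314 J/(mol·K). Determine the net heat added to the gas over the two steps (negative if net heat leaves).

n = P₁V₁/(RT₁) = 174×10.6/(8.314×252) = 0.880 mol.
Step 1 — Isobaric: P stays 174 kPa; V/T = const ⇒ T₂ = 518 K, V₂ = 21.8 L.
W = PΔV = 174×(21.8−10.6) kPa·L = 1950 J.
ΔU = nCvΔT = 0.880×20.8×(518−252) = 4870 J.
Q = ΔU + W = nCpΔT = 6810 J.
State after step 1: P = 174 kPa, V = 21.8 L, T = 518 K.
Step 2 — Isothermal: T stays 518 K; PV = const ⇒ V₂ = 59.5 L, P₂ = 63.7 kPa.
ΔU = 0 (ideal gas, T constant).
W = nRT ln(V₂/V₁) = 0.880×8.314×518×ln(2.73) = 3810 J.
Q = ΔU + W = 3810 J.
Net over both steps: W = 5760 J, Q = 10600 J, ΔU = 4870 J.

10600 J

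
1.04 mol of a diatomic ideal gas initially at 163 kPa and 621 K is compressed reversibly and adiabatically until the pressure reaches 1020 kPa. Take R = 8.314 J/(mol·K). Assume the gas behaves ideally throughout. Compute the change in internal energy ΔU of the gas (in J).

9240 J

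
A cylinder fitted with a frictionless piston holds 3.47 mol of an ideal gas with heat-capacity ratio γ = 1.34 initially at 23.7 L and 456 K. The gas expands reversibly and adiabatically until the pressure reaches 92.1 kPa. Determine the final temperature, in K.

289 K

P₁ = nRT₁/V₁ = 3.47×8.314×456/23.7 = 555 kPa.
Adiabatic: T₂/T₁ = (P₂/P₁)^((γ−1)/γ) ⇒ T₂ = 456×(0.166)^0.254 = 289 K; V₂ = 90.6 L.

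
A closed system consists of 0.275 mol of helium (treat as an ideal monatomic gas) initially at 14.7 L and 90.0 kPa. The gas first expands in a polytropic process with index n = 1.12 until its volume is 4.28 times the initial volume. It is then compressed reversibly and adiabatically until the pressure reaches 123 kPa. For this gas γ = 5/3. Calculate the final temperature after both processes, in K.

T₁ = P₁V₁/(nR) = 90.0×14.7/(0.275×8.314) = 579 K.
Step 1 — Polytropic n=1.12: T₂ = T₁(V₁/V₂)^(n−1) = 579×(0.234)^0.12 = 486 K; P₂ = P₁(V₁/V₂)^n = 17.7 kPa.
W = (P₁V₁−P₂V₂)/(n−1) = (90.0×14.7−17.7×62.9)/0.12 = 1770 J.
ΔU = nCvΔT = 0.275×12.5×(486−579) = -318 J.
Q = ΔU + W = 1450 J.
State after step 1: P = 17.7 kPa, V = 62.9 L, T = 486 K.
Step 2 — Adiabatic: T₂/T₁ = (P₂/P₁)^((γ−1)/γ) ⇒ T₂ = 486×(6.96)^0.400 = 1060 K; V₂ = 19.6 L.
ΔU = nCvΔT = 0.275×12.5×(1060−486) = 1960 J.
Q = 0 for an adiabatic process, so W = −ΔU = -1960 J.
Net over both steps: W = -191 J, Q = 1450 J, ΔU = 1640 J.

1060 K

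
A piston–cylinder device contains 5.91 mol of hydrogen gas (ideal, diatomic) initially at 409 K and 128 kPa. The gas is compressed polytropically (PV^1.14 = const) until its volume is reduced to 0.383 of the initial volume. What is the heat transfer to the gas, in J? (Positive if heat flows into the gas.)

V₁ = nRT₁/P₁ = 5.91×8.314×409/128 = 157 L.
Polytropic n=1.14: T₂ = T₁(V₁/V₂)^(n−1) = 409×(2.61)^0.14 = 468 K; P₂ = P₁(V₁/V₂)^n = 382 kPa.
W = (P₁V₁−P₂V₂)/(n−1) = (128×157−382×60.1)/0.14 = -20600 J.
ΔU = nCvΔT = 5.91×20.8×(468−409) = 7220 J.
Q = ΔU + W = -13400 J.

-13400 J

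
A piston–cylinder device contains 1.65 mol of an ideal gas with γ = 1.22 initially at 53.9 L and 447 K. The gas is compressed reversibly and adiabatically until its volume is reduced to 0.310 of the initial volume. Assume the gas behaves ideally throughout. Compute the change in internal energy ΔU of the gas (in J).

8190 J

P₁ = nRT₁/V₁ = 1.65×8.314×447/53.9 = 114 kPa.
Adiabatic: TV^(γ−1) = const ⇒ T₂ = 447×(3.23)^0.220 = 578 K; PV^γ = const ⇒ P₂ = 475 kPa.
For an ideal gas ΔU = nCvΔT with Cv = R/(γ−1) = 37.8 J/(mol·K).
ΔU = 1.65×37.8×(578−447) = 8190 J.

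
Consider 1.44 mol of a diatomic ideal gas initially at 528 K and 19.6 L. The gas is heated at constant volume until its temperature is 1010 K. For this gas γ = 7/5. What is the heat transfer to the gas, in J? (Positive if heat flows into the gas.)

14400 J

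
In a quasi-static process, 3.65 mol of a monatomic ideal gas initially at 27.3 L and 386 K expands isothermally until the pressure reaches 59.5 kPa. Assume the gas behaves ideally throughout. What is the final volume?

197 L

P₁ = nRT₁/V₁ = 3.65×8.314×386/27.3 = 429 kPa.
Isothermal: T stays 386 K; PV = const ⇒ V₂ = 197 L, P₂ = 59.5 kPa.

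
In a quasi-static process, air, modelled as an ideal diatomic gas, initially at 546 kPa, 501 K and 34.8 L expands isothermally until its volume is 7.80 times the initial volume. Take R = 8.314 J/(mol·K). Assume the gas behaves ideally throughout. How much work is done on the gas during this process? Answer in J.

-39000 J

n = P₁V₁/(RT₁) = 546×34.8/(8.314×501) = 4.56 mol.
Isothermal: T stays 501 K; PV = const ⇒ V₂ = 271 L, P₂ = 70.0 kPa.
W = nRT ln(V₂/V₁) = 4.56×8.314×501×ln(7.80) = 39000 J.
Work done on the gas = −W_by = -39000 J.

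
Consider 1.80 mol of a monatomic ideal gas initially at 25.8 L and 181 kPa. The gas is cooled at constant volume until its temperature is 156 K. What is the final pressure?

90.5 kPa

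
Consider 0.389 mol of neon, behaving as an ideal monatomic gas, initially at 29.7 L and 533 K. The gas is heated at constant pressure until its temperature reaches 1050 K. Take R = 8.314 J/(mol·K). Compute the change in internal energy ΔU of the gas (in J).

2510 J

P₁ = nRT₁/V₁ = 0.389×8.314×533/29.7 = 58.0 kPa.
Isobaric: P stays 58.0 kPa; V/T = const ⇒ T₂ = 1050 K, V₂ = 58.5 L.
For an ideal gas ΔU = nCvΔT with Cv = (3/2)R = 12.5 J/(mol·K).
ΔU = 0.389×12.5×(1050−533) = 2510 J.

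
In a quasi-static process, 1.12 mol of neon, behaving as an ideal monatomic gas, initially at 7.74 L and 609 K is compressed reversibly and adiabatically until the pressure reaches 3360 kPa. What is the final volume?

3.10 L

P₁ = nRT₁/V₁ = 1.12×8.314×609/7.74 = 733 kPa.
Adiabatic: T₂/T₁ = (P₂/P₁)^((γ−1)/γ) ⇒ T₂ = 609×(4.59)^0.400 = 1120 K; V₂ = 3.10 L.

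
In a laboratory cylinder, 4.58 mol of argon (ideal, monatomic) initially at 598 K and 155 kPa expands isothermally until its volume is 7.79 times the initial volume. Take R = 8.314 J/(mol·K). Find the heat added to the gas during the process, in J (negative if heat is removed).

46700 J

V₁ = nRT₁/P₁ = 4.58×8.314×598/155 = 147 L.
Isothermal: T stays 598 K; PV = const ⇒ V₂ = 1140 L, P₂ = 19.9 kPa.
ΔU = 0 (ideal gas, T constant).
W = nRT ln(V₂/V₁) = 4.58×8.314×598×ln(7.79) = 46700 J.
Q = ΔU + W = 46700 J.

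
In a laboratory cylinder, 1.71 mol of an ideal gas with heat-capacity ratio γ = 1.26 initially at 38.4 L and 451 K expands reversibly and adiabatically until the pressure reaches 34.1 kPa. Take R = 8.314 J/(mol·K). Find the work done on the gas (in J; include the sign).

-6890 J

P₁ = nRT₁/V₁ = 1.71×8.314×451/38.4 = 167 kPa.
Adiabatic: T₂/T₁ = (P₂/P₁)^((γ−1)/γ) ⇒ T₂ = 451×(0.204)^0.206 = 325 K; V₂ = 135 L.
ΔU = nCvΔT = 1.71×32.0×(325−451) = -6890 J.
Q = 0 for an adiabatic process, so W = −ΔU = 6890 J.
Work done on the gas = −W_by = -6890 J.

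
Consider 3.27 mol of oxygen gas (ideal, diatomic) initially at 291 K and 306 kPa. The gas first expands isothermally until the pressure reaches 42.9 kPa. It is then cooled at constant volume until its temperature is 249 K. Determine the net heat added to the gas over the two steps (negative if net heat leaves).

12700 J

V₁ = nRT₁/P₁ = 3.27×8.314×291/306 = 25.9 L.
Step 1 — Isothermal: T stays 291 K; PV = const ⇒ V₂ = 184 L, P₂ = 42.9 kPa.
ΔU = 0 (ideal gas, T constant).
W = nRT ln(V₂/V₁) = 3.27×8.314×291×ln(7.13) = 15500 J.
Q = ΔU + W = 15500 J.
State after step 1: P = 42.9 kPa, V = 184 L, T = 291 K.
Step 2 — Isochoric: V stays 184 L; P/T = const ⇒ T₂ = 249 K, P₂ = 36.7 kPa.
W = 0 (no volume change).
ΔU = nCvΔT = 3.27×20.8×(249−291) = -2850 J.
Q = ΔU = -2850 J.
Net over both steps: W = 15500 J, Q = 12700 J, ΔU = -2850 J.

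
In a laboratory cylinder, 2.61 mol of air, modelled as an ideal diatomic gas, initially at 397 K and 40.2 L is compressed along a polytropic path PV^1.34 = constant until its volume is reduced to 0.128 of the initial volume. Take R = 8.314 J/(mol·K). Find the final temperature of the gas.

799 K

P₁ = nRT₁/V₁ = 2.61×8.314×397/40.2 = 214 kPa.
Polytropic n=1.34: T₂ = T₁(V₁/V₂)^(n−1) = 397×(7.81)^0.34 = 799 K; P₂ = P₁(V₁/V₂)^n = 3370 kPa.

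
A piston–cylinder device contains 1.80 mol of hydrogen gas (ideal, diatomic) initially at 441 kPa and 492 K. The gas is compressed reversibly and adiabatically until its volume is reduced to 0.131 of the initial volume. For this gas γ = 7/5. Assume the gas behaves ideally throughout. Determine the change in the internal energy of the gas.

23100 J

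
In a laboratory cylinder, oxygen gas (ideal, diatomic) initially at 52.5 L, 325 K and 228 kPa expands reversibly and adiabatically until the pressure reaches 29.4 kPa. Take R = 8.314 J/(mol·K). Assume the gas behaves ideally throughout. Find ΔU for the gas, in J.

-13300 J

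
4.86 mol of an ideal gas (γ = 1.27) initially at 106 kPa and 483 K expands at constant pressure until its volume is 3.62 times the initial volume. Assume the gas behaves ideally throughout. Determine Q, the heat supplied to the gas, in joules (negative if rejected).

V₁ = nRT₁/P₁ = 4.86×8.314×483/106 = 184 L.
Isobaric: P stays 106 kPa; V/T = const ⇒ T₂ = 1750 K, V₂ = 666 L.
W = PΔV = 106×(666−184) kPa·L = 51100 J.
ΔU = nCvΔT = 4.86×30.8×(1750−483) = 189000 J.
Q = ΔU + W = nCpΔT = 241000 J.

241000 J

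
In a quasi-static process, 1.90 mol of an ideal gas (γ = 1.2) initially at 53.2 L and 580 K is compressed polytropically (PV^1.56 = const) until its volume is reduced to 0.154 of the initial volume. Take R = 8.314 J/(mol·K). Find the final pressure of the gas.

3190 kPa

P₁ = nRT₁/V₁ = 1.90×8.314×580/53.2 = 172 kPa.
Polytropic n=1.56: T₂ = T₁(V₁/V₂)^(n−1) = 580×(6.49)^0.56 = 1650 K; P₂ = P₁(V₁/V₂)^n = 3190 kPa.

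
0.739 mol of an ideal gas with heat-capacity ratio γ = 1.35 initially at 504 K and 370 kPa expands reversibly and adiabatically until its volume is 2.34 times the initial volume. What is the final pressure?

V₁ = nRT₁/P₁ = 0.739×8.314×504/370 = 8.37 L.
Adiabatic: TV^(γ−1) = const ⇒ T₂ = 504×(0.427)^0.350 = 374 K; PV^γ = const ⇒ P₂ = 117 kPa.

117 kPa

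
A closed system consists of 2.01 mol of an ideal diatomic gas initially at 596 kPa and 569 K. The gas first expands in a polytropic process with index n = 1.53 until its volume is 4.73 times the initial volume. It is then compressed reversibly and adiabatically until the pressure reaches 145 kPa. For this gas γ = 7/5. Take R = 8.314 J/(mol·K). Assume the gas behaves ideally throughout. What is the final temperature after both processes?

329 K

V₁ = nRT₁/P₁ = 2.01×8.314×569/596 = 16.0 L.
Step 1 — Polytropic n=1.53: T₂ = T₁(V₁/V₂)^(n−1) = 569×(0.211)^0.53 = 250 K; P₂ = P₁(V₁/V₂)^n = 55.3 kPa.
W = (P₁V₁−P₂V₂)/(n−1) = (596×16.0−55.3×75.5)/0.53 = 10100 J.
ΔU = nCvΔT = 2.01×20.8×(250−569) = -13300 J.
Q = ΔU + W = -3270 J.
State after step 1: P = 55.3 kPa, V = 75.5 L, T = 250 K.
Step 2 — Adiabatic: T₂/T₁ = (P₂/P₁)^((γ−1)/γ) ⇒ T₂ = 250×(2.62)^0.286 = 329 K; V₂ = 37.9 L.
ΔU = nCvΔT = 2.01×20.8×(329−250) = 3310 J.
Q = 0 for an adiabatic process, so W = −ΔU = -3310 J.
Net over both steps: W = 6760 J, Q = -3270 J, ΔU = -10000 J.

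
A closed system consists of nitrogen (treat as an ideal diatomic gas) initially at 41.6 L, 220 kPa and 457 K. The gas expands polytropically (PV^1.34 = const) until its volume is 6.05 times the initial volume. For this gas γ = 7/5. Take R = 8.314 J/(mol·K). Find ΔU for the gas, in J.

-10500 J

n = P₁V₁/(RT₁) = 220×41.6/(8.314×457) = 2.41 mol.
Polytropic n=1.34: T₂ = T₁(V₁/V₂)^(n−1) = 457×(0.165)^0.34 = 248 K; P₂ = P₁(V₁/V₂)^n = 19.7 kPa.
For an ideal gas ΔU = nCvΔT with Cv = (5/2)R = 20.8 J/(mol·K).
ΔU = 2.41×20.8×(248−457) = -10500 J.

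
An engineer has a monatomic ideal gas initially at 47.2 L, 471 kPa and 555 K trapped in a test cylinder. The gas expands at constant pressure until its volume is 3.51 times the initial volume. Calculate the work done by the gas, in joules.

n = P₁V₁/(RT₁) = 471×47.2/(8.314×555) = 4.82 mol.
Isobaric: P stays 471 kPa; V/T = const ⇒ T₂ = 1950 K, V₂ = 166 L.
W = PΔV = 471×(166−47.2) kPa·L = 55800 J.

55800 J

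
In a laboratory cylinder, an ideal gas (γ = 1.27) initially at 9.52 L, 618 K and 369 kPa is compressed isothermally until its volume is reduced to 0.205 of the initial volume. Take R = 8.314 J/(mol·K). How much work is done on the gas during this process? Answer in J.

5570 J

n = P₁V₁/(RT₁) = 369×9.52/(8.314×618) = 0.684 mol.
Isothermal: T stays 618 K; PV = const ⇒ V₂ = 1.95 L, P₂ = 1800 kPa.
W = nRT ln(V₂/V₁) = 0.684×8.314×618×ln(0.205) = -5570 J.
Work done on the gas = −W_by = 5570 J.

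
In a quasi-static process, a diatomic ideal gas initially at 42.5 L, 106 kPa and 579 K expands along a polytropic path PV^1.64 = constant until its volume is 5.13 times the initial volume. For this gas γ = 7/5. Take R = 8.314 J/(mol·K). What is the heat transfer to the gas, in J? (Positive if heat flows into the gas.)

n = P₁V₁/(RT₁) = 106×42.5/(8.314×579) = 0.936 mol.
Polytropic n=1.64: T₂ = T₁(V₁/V₂)^(n−1) = 579×(0.195)^0.64 = 203 K; P₂ = P₁(V₁/V₂)^n = 7.26 kPa.
W = (P₁V₁−P₂V₂)/(n−1) = (106×42.5−7.26×218)/0.64 = 4570 J.
ΔU = nCvΔT = 0.936×20.8×(203−579) = -7310 J.
Q = ΔU + W = -2740 J.

-2740 J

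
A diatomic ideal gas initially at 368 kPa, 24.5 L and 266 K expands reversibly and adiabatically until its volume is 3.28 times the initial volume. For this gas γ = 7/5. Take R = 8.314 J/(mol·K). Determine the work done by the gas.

n = P₁V₁/(RT₁) = 368×24.5/(8.314×266) = 4.08 mol.
Adiabatic: TV^(γ−1) = const ⇒ T₂ = 266×(0.305)^0.400 = 165 K; PV^γ = const ⇒ P₂ = 69.8 kPa.
ΔU = nCvΔT = 4.08×20.8×(165−266) = -8520 J.
Q = 0 for an adiabatic process, so W = −ΔU = 8520 J.

8520 J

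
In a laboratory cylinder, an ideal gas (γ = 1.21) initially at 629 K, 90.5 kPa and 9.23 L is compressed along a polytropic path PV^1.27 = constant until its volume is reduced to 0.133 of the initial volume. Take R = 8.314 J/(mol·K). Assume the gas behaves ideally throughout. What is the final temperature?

1080 K

Polytropic n=1.27: T₂ = T₁(V₁/V₂)^(n−1) = 629×(7.52)^0.27 = 1080 K; P₂ = P₁(V₁/V₂)^n = 1170 kPa.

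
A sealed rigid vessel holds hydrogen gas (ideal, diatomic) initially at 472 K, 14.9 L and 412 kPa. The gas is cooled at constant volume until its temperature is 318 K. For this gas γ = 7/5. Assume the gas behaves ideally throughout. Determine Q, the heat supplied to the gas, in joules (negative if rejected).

-5010 J

n = P₁V₁/(RT₁) = 412×14.9/(8.314×472) = 1.56 mol.
Isochoric: V stays 14.9 L; P/T = const ⇒ T₂ = 318 K, P₂ = 278 kPa.
W = 0 (no volume change).
ΔU = nCvΔT = 1.56×20.8×(318−472) = -5010 J.
Q = ΔU = -5010 J.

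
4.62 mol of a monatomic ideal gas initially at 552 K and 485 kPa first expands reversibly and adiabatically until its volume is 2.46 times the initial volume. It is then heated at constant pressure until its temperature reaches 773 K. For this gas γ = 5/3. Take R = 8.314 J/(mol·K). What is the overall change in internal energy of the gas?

12700 J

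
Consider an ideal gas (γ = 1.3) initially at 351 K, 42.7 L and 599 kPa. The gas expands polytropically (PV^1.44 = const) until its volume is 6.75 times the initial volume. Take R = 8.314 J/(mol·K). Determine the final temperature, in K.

Polytropic n=1.44: T₂ = T₁(V₁/V₂)^(n−1) = 351×(0.148)^0.44 = 152 K; P₂ = P₁(V₁/V₂)^n = 38.3 kPa.

152 K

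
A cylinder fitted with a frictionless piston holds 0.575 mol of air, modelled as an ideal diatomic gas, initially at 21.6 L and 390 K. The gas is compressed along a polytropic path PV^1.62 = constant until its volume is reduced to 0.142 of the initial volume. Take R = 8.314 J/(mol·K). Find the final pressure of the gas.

2040 kPa

P₁ = nRT₁/V₁ = 0.575×8.314×390/21.6 = 86.3 kPa.
Polytropic n=1.62: T₂ = T₁(V₁/V₂)^(n−1) = 390×(7.04)^0.62 = 1310 K; P₂ = P₁(V₁/V₂)^n = 2040 kPa.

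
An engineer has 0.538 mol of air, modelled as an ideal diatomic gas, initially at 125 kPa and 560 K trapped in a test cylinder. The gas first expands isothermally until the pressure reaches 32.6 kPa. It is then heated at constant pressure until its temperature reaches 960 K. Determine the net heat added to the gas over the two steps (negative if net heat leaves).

V₁ = nRT₁/P₁ = 0.538×8.314×560/125 = 20.0 L.
Step 1 — Isothermal: T stays 560 K; PV = const ⇒ V₂ = 76.8 L, P₂ = 32.6 kPa.
ΔU = 0 (ideal gas, T constant).
W = nRT ln(V₂/V₁) = 0.538×8.314×560×ln(3.83) = 3370 J.
Q = ΔU + W = 3370 J.
State after step 1: P = 32.6 kPa, V = 76.8 L, T = 560 K.
Step 2 — Isobaric: P stays 32.6 kPa; V/T = const ⇒ T₂ = 960 K, V₂ = 132 L.
W = PΔV = 32.6×(132−76.8) kPa·L = 1790 J.
ΔU = nCvΔT = 0.538×20.8×(960−560) = 4470 J.
Q = ΔU + W = nCpΔT = 6260 J.
Net over both steps: W = 5160 J, Q = 9630 J, ΔU = 4470 J.

9630 J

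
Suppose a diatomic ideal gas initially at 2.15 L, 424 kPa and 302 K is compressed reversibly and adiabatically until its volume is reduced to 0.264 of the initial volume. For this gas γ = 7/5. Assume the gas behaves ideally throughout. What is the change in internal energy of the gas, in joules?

1600 J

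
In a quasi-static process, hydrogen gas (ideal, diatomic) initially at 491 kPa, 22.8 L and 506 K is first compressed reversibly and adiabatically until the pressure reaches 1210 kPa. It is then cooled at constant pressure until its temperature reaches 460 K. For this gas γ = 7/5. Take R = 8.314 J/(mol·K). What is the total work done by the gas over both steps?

n = P₁V₁/(RT₁) = 491×22.8/(8.314×506) = 2.66 mol.
Step 1 — Adiabatic: T₂/T₁ = (P₂/P₁)^((γ−1)/γ) ⇒ T₂ = 506×(2.46)^0.286 = 655 K; V₂ = 12.0 L.
ΔU = nCvΔT = 2.66×20.8×(655−506) = 8230 J.
Q = 0 for an adiabatic process, so W = −ΔU = -8230 J.
State after step 1: P = 1210 kPa, V = 12.0 L, T = 655 K.
Step 2 — Isobaric: P stays 1210 kPa; V/T = const ⇒ T₂ = 460 K, V₂ = 8.41 L.
W = PΔV = 1210×(8.41−12.0) kPa·L = -4310 J.
ΔU = nCvΔT = 2.66×20.8×(460−655) = -10800 J.
Q = ΔU + W = nCpΔT = -15100 J.
Net over both steps: W = -12500 J, Q = -15100 J, ΔU = -2540 J.

-12500 J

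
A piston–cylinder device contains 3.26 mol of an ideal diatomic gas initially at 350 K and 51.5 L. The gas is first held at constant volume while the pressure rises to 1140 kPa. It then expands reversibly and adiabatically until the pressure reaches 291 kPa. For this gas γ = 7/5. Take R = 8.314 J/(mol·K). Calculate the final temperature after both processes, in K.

1470 K

P₁ = nRT₁/V₁ = 3.26×8.314×350/51.5 = 184 kPa.
Step 1 — Isochoric: V stays 51.5 L; P/T = const ⇒ T₂ = 2170 K, P₂ = 1140 kPa.
W = 0 (no volume change).
ΔU = nCvΔT = 3.26×20.8×(2170−350) = 123000 J.
Q = ΔU = 123000 J.
State after step 1: P = 1140 kPa, V = 51.5 L, T = 2170 K.
Step 2 — Adiabatic: T₂/T₁ = (P₂/P₁)^((γ−1)/γ) ⇒ T₂ = 2170×(0.255)^0.286 = 1470 K; V₂ = 137 L.
ΔU = nCvΔT = 3.26×20.8×(1470−2170) = -47400 J.
Q = 0 for an adiabatic process, so W = −ΔU = 47400 J.
Net over both steps: W = 47400 J, Q = 123000 J, ΔU = 75600 J.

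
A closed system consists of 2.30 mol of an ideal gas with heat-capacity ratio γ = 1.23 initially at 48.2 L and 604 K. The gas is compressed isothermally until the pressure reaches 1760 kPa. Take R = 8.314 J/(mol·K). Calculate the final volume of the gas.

P₁ = nRT₁/V₁ = 2.30×8.314×604/48.2 = 240 kPa.
Isothermal: T stays 604 K; PV = const ⇒ V₂ = 6.56 L, P₂ = 1760 kPa.

6.56 L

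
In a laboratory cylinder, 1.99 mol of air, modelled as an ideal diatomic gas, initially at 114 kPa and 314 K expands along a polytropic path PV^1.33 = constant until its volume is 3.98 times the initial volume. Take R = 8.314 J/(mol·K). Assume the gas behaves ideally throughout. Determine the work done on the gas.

-5760 J

V₁ = nRT₁/P₁ = 1.99×8.314×314/114 = 45.6 L.
Polytropic n=1.33: T₂ = T₁(V₁/V₂)^(n−1) = 314×(0.251)^0.33 = 199 K; P₂ = P₁(V₁/V₂)^n = 18.2 kPa.
W = (P₁V₁−P₂V₂)/(n−1) = (114×45.6−18.2×181)/0.33 = 5760 J.
Work done on the gas = −W_by = -5760 J.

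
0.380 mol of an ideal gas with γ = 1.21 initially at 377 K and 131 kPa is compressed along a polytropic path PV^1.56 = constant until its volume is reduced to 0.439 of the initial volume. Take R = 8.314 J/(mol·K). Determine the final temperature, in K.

V₁ = nRT₁/P₁ = 0.380×8.314×377/131 = 9.09 L.
Polytropic n=1.56: T₂ = T₁(V₁/V₂)^(n−1) = 377×(2.28)^0.56 = 598 K; P₂ = P₁(V₁/V₂)^n = 473 kPa.

598 K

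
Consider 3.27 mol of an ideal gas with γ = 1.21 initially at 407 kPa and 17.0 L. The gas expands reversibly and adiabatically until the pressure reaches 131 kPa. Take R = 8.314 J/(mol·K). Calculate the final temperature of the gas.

209 K

T₁ = P₁V₁/(nR) = 407×17.0/(3.27×8.314) = 254 K.
Adiabatic: T₂/T₁ = (P₂/P₁)^((γ−1)/γ) ⇒ T₂ = 254×(0.322)^0.174 = 209 K; V₂ = 43.4 L.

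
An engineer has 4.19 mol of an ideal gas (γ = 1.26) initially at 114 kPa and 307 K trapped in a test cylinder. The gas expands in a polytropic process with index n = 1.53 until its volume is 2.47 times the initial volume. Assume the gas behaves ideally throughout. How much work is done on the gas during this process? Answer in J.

V₁ = nRT₁/P₁ = 4.19×8.314×307/114 = 93.8 L.
Polytropic n=1.53: T₂ = T₁(V₁/V₂)^(n−1) = 307×(0.405)^0.53 = 190 K; P₂ = P₁(V₁/V₂)^n = 28.6 kPa.
W = (P₁V₁−P₂V₂)/(n−1) = (114×93.8−28.6×232)/0.53 = 7680 J.
Work done on the gas = −W_by = -7680 J.

-7680 J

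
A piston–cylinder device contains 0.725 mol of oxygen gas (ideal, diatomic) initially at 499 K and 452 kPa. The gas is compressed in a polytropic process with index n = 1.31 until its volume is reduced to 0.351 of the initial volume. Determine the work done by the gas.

-3720 J

V₁ = nRT₁/P₁ = 0.725×8.314×499/452 = 6.65 L.
Polytropic n=1.31: T₂ = T₁(V₁/V₂)^(n−1) = 499×(2.85)^0.31 = 690 K; P₂ = P₁(V₁/V₂)^n = 1780 kPa.
W = (P₁V₁−P₂V₂)/(n−1) = (452×6.65−1780×2.34)/0.31 = -3720 J.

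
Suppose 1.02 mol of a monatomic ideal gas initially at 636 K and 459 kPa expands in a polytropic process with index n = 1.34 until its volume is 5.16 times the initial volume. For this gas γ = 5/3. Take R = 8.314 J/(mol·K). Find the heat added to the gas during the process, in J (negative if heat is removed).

V₁ = nRT₁/P₁ = 1.02×8.314×636/459 = 11.8 L.
Polytropic n=1.34: T₂ = T₁(V₁/V₂)^(n−1) = 636×(0.194)^0.34 = 364 K; P₂ = P₁(V₁/V₂)^n = 50.9 kPa.
W = (P₁V₁−P₂V₂)/(n−1) = (459×11.8−50.9×60.6)/0.34 = 6780 J.
ΔU = nCvΔT = 1.02×12.5×(364−636) = -3460 J.
Q = ΔU + W = 3320 J.

3320 J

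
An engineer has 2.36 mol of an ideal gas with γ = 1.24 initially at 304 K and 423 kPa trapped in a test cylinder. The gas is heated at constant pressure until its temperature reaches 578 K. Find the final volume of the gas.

26.8 L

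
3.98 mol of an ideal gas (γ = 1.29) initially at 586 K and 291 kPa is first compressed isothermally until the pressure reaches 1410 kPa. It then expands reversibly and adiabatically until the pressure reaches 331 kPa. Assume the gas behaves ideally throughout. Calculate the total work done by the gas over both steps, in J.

V₁ = nRT₁/P₁ = 3.98×8.314×586/291 = 66.6 L.
Step 1 — Isothermal: T stays 586 K; PV = const ⇒ V₂ = 13.8 L, P₂ = 1410 kPa.
ΔU = 0 (ideal gas, T constant).
W = nRT ln(V₂/V₁) = 3.98×8.314×586×ln(0.206) = -30600 J.
Q = ΔU + W = -30600 J.
State after step 1: P = 1410 kPa, V = 13.8 L, T = 586 K.
Step 2 — Adiabatic: T₂/T₁ = (P₂/P₁)^((γ−1)/γ) ⇒ T₂ = 586×(0.235)^0.225 = 423 K; V₂ = 42.3 L.
ΔU = nCvΔT = 3.98×28.7×(423−586) = -18600 J.
Q = 0 for an adiabatic process, so W = −ΔU = 18600 J.
Net over both steps: W = -12000 J, Q = -30600 J, ΔU = -18600 J.

-12000 J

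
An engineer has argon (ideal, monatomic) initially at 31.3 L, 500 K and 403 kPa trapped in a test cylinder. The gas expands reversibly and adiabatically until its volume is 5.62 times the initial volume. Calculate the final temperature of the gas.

Adiabatic: TV^(γ−1) = const ⇒ T₂ = 500×(0.178)^0.667 = 158 K; PV^γ = const ⇒ P₂ = 22.7 kPa.

158 K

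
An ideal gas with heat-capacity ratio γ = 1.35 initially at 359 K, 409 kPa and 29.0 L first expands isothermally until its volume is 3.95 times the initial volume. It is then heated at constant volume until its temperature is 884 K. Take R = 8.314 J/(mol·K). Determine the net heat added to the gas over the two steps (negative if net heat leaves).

65900 J

n = P₁V₁/(RT₁) = 409×29.0/(8.314×359) = 3.97 mol.
Step 1 — Isothermal: T stays 359 K; PV = const ⇒ V₂ = 115 L, P₂ = 104 kPa.
ΔU = 0 (ideal gas, T constant).
W = nRT ln(V₂/V₁) = 3.97×8.314×359×ln(3.95) = 16300 J.
Q = ΔU + W = 16300 J.
State after step 1: P = 104 kPa, V = 115 L, T = 359 K.
Step 2 — Isochoric: V stays 115 L; P/T = const ⇒ T₂ = 884 K, P₂ = 255 kPa.
W = 0 (no volume change).
ΔU = nCvΔT = 3.97×23.8×(884−359) = 49600 J.
Q = ΔU = 49600 J.
Net over both steps: W = 16300 J, Q = 65900 J, ΔU = 49600 J.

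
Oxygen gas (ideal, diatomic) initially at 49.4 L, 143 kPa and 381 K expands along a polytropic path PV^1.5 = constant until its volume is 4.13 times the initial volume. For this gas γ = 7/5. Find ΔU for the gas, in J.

-8970 J

n = P₁V₁/(RT₁) = 143×49.4/(8.314×381) = 2.23 mol.
Polytropic n=1.5: T₂ = T₁(V₁/V₂)^(n−1) = 381×(0.242)^0.50 = 187 K; P₂ = P₁(V₁/V₂)^n = 17.0 kPa.
For an ideal gas ΔU = nCvΔT with Cv = (5/2)R = 20.8 J/(mol·K).
ΔU = 2.23×20.8×(187−381) = -8970 J.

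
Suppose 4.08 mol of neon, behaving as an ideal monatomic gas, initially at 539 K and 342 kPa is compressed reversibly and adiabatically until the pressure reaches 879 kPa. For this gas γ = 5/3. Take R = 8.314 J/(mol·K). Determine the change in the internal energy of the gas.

12600 J

V₁ = nRT₁/P₁ = 4.08×8.314×539/342 = 53.5 L.
Adiabatic: T₂/T₁ = (P₂/P₁)^((γ−1)/γ) ⇒ T₂ = 539×(2.57)^0.400 = 786 K; V₂ = 30.3 L.
For an ideal gas ΔU = nCvΔT with Cv = (3/2)R = 12.5 J/(mol·K).
ΔU = 4.08×12.5×(786−539) = 12600 J.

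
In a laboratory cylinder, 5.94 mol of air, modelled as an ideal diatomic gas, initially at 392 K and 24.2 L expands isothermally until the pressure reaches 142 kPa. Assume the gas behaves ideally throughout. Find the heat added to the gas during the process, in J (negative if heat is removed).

33500 J

P₁ = nRT₁/V₁ = 5.94×8.314×392/24.2 = 800 kPa.
Isothermal: T stays 392 K; PV = const ⇒ V₂ = 136 L, P₂ = 142 kPa.
ΔU = 0 (ideal gas, T constant).
W = nRT ln(V₂/V₁) = 5.94×8.314×392×ln(5.63) = 33500 J.
Q = ΔU + W = 33500 J.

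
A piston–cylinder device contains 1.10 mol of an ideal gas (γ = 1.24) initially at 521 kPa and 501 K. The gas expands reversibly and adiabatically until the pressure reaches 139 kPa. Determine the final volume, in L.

25.5 L

V₁ = nRT₁/P₁ = 1.10×8.314×501/521 = 8.79 L.
Adiabatic: T₂/T₁ = (P₂/P₁)^((γ−1)/γ) ⇒ T₂ = 501×(0.267)^0.194 = 388 K; V₂ = 25.5 L.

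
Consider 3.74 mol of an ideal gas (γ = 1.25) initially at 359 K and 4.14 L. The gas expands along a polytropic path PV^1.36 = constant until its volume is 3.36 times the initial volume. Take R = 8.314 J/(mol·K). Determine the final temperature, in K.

P₁ = nRT₁/V₁ = 3.74×8.314×359/4.14 = 2700 kPa.
Polytropic n=1.36: T₂ = T₁(V₁/V₂)^(n−1) = 359×(0.298)^0.36 = 232 K; P₂ = P₁(V₁/V₂)^n = 519 kPa.

232 K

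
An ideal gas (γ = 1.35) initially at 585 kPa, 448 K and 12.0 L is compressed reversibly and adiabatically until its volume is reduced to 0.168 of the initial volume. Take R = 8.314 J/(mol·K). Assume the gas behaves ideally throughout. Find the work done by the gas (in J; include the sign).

n = P₁V₁/(RT₁) = 585×12.0/(8.314×448) = 1.88 mol.
Adiabatic: TV^(γ−1) = const ⇒ T₂ = 448×(5.95)^0.350 = 836 K; PV^γ = const ⇒ P₂ = 6500 kPa.
ΔU = nCvΔT = 1.88×23.8×(836−448) = 17400 J.
Q = 0 for an adiabatic process, so W = −ΔU = -17400 J.

-17400 J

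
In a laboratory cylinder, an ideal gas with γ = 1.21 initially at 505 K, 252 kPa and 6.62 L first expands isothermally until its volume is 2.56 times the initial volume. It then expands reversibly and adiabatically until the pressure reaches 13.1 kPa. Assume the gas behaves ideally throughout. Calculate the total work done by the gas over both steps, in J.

3910 J

n = P₁V₁/(RT₁) = 252×6.62/(8.314×505) = 0.397 mol.
Step 1 — Isothermal: T stays 505 K; PV = const ⇒ V₂ = 16.9 L, P₂ = 98.4 kPa.
ΔU = 0 (ideal gas, T constant).
W = nRT ln(V₂/V₁) = 0.397×8.314×505×ln(2.56) = 1570 J.
Q = ΔU + W = 1570 J.
State after step 1: P = 98.4 kPa, V = 16.9 L, T = 505 K.
Step 2 — Adiabatic: T₂/T₁ = (P₂/P₁)^((γ−1)/γ) ⇒ T₂ = 505×(0.133)^0.174 = 356 K; V₂ = 89.7 L.
ΔU = nCvΔT = 0.397×39.6×(356−505) = -2350 J.
Q = 0 for an adiabatic process, so W = −ΔU = 2350 J.
Net over both steps: W = 3910 J, Q = 1570 J, ΔU = -2350 J.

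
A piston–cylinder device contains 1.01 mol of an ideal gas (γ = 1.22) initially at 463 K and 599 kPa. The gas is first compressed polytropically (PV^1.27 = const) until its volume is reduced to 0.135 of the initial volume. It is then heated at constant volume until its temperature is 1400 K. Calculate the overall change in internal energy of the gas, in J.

35800 J

V₁ = nRT₁/P₁ = 1.01×8.314×463/599 = 6.49 L.
Step 1 — Polytropic n=1.27: T₂ = T₁(V₁/V₂)^(n−1) = 463×(7.41)^0.27 = 795 K; P₂ = P₁(V₁/V₂)^n = 7620 kPa.
W = (P₁V₁−P₂V₂)/(n−1) = (599×6.49−7620×0.876)/0.27 = -10300 J.
ΔU = nCvΔT = 1.01×37.8×(795−463) = 12700 J.
Q = ΔU + W = 2350 J.
State after step 1: P = 7620 kPa, V = 0.876 L, T = 795 K.
Step 2 — Isochoric: V stays 0.876 L; P/T = const ⇒ T₂ = 1400 K, P₂ = 13400 kPa.
W = 0 (no volume change).
ΔU = nCvΔT = 1.01×37.8×(1400−795) = 23100 J.
Q = ΔU = 23100 J.
Net over both steps: W = -10300 J, Q = 25400 J, ΔU = 35800 J.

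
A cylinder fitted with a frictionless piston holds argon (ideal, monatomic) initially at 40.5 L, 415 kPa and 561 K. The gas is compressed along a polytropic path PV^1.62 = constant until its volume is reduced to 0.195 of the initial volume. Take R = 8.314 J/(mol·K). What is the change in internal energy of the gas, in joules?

44300 J

n = P₁V₁/(RT₁) = 415×40.5/(8.314×561) = 3.60 mol.
Polytropic n=1.62: T₂ = T₁(V₁/V₂)^(n−1) = 561×(5.13)^0.62 = 1550 K; P₂ = P₁(V₁/V₂)^n = 5860 kPa.
For an ideal gas ΔU = nCvΔT with Cv = (3/2)R = 12.5 J/(mol·K).
ΔU = 3.60×12.5×(1550−561) = 44300 J.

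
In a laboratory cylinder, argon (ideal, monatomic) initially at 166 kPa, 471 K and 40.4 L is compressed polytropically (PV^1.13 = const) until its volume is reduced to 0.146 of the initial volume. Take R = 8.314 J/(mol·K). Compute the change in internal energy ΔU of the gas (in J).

2860 J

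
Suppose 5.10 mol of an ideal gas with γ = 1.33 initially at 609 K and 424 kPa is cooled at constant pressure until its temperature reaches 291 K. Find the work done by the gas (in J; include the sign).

-13500 J

V₁ = nRT₁/P₁ = 5.10×8.314×609/424 = 60.9 L.
Isobaric: P stays 424 kPa; V/T = const ⇒ T₂ = 291 K, V₂ = 29.1 L.
W = PΔV = 424×(29.1−60.9) kPa·L = -13500 J.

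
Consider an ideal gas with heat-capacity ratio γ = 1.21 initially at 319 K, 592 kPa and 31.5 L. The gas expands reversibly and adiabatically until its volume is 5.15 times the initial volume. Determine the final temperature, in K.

226 K

Adiabatic: TV^(γ−1) = const ⇒ T₂ = 319×(0.194)^0.210 = 226 K; PV^γ = const ⇒ P₂ = 81.5 kPa.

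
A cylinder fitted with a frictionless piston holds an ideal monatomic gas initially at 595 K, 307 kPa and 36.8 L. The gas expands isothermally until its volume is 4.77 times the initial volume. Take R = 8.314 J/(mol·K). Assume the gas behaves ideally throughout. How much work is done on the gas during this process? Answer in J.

-17700 J

n = P₁V₁/(RT₁) = 307×36.8/(8.314×595) = 2.28 mol.
Isothermal: T stays 595 K; PV = const ⇒ V₂ = 176 L, P₂ = 64.4 kPa.
W = nRT ln(V₂/V₁) = 2.28×8.314×595×ln(4.77) = 17700 J.
Work done on the gas = −W_by = -17700 J.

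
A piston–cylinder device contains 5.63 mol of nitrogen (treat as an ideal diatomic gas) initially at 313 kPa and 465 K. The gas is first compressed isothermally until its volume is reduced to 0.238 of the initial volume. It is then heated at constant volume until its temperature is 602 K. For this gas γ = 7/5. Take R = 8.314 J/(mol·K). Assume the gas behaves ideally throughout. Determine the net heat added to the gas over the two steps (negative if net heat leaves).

V₁ = nRT₁/P₁ = 5.63×8.314×465/313 = 69.5 L.
Step 1 — Isothermal: T stays 465 K; PV = const ⇒ V₂ = 16.6 L, P₂ = 1320 kPa.
ΔU = 0 (ideal gas, T constant).
W = nRT ln(V₂/V₁) = 5.63×8.314×465×ln(0.238) = -31200 J.
Q = ΔU + W = -31200 J.
State after step 1: P = 1320 kPa, V = 16.6 L, T = 465 K.
Step 2 — Isochoric: V stays 16.6 L; P/T = const ⇒ T₂ = 602 K, P₂ = 1700 kPa.
W = 0 (no volume change).
ΔU = nCvΔT = 5.63×20.8×(602−465) = 16000 J.
Q = ΔU = 16000 J.
Net over both steps: W = -31200 J, Q = -15200 J, ΔU = 16000 J.

-15200 J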